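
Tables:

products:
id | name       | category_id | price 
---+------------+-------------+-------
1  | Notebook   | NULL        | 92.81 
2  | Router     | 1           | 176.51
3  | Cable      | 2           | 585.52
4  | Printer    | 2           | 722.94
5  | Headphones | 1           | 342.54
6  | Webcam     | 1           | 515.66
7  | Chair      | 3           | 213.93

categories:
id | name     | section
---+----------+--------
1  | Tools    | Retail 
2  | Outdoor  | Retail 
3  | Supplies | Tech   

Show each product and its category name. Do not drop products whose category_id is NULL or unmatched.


LEFT JOIN keeps every row from products (the left table); where category_id has no match in categories, the category columns become NULL. Walk through each product:
  - product 1 (Notebook): category_id=NULL, no match -> kept with NULL
  - product 2 (Router): category_id=1 -> matches Tools
  - product 3 (Cable): category_id=2 -> matches Outdoor
  - product 4 (Printer): category_id=2 -> matches Outdoor
  - product 5 (Headphones): category_id=1 -> matches Tools
  - product 6 (Webcam): category_id=1 -> matches Tools
  - product 7 (Chair): category_id=3 -> matches Supplies
All 7 rows appear; 1 has NULL category.

SQL:
SELECT a.name, b.name AS category
FROM products a
LEFT JOIN categories b ON a.category_id = b.id

Result:
name       | category
-----------+---------
Notebook   | NULL    
Router     | Tools   
Cable      | Outdoor 
Printer    | Outdoor 
Headphones | Tools   
Webcam     | Tools   
Chair      | Supplies


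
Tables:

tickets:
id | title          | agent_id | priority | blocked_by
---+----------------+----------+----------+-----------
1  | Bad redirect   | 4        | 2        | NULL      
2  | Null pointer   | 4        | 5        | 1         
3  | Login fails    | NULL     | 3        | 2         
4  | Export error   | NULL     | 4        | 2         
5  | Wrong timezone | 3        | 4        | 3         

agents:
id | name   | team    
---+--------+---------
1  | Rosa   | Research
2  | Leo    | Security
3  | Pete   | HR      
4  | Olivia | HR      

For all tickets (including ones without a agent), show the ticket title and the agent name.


LEFT JOIN keeps every row from tickets (the left table); where agent_id has no match in agents, the agent columns become NULL. Walk through each ticket:
  - ticket 1 (Bad redirect): agent_id=4 -> matches Olivia
  - ticket 2 (Null pointer): agent_id=4 -> matches Olivia
  - ticket 3 (Login fails): agent_id=NULL, no match -> kept with NULL
  - ticket 4 (Export error): agent_id=NULL, no match -> kept with NULL
  - ticket 5 (Wrong timezone): agent_id=3 -> matches Pete
All 5 rows appear; 2 have NULL agent.

SQL:
SELECT a.title, b.name AS agent
FROM tickets a
LEFT JOIN agents b ON a.agent_id = b.id

Result:
title          | agent 
---------------+-------
Bad redirect   | Olivia
Null pointer   | Olivia
Login fails    | NULL  
Export error   | NULL  
Wrong timezone | Pete  


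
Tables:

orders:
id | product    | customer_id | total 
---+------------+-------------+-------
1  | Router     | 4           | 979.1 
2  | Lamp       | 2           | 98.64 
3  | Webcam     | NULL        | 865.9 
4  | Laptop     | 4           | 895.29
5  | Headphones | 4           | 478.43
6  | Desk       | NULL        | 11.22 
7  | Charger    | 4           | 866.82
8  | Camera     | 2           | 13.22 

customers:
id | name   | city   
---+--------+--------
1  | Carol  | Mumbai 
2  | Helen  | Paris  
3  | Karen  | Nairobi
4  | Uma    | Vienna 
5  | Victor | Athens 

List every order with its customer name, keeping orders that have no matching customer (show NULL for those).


LEFT JOIN keeps every row from orders (the left table); where customer_id has no match in customers, the customer columns become NULL. Walk through each order:
  - order 1 (Router): customer_id=4 -> matches Uma
  - order 2 (Lamp): customer_id=2 -> matches Helen
  - order 3 (Webcam): customer_id=NULL, no match -> kept with NULL
  - order 4 (Laptop): customer_id=4 -> matches Uma
  - order 5 (Headphones): customer_id=4 -> matches Uma
  - order 6 (Desk): customer_id=NULL, no match -> kept with NULL
  - order 7 (Charger): customer_id=4 -> matches Uma
  - order 8 (Camera): customer_id=2 -> matches Helen
All 8 rows appear; 2 have NULL customer.

SQL:
SELECT a.product, b.name AS customer
FROM orders a
LEFT JOIN customers b ON a.customer_id = b.id

Result:
product    | customer
-----------+---------
Router     | Uma     
Lamp       | Helen   
Webcam     | NULL    
Laptop     | Uma     
Headphones | Uma     
Desk       | NULL    
Charger    | Uma     
Camera     | Helen   


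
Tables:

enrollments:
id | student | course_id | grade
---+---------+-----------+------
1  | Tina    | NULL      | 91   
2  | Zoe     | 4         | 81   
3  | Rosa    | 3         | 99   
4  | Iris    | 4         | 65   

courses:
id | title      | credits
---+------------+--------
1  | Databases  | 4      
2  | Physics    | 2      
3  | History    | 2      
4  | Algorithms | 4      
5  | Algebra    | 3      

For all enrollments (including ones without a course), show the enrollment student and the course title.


LEFT JOIN keeps every row from enrollments (the left table); where course_id has no match in courses, the course columns become NULL. Walk through each enrollment:
  - enrollment 1 (Tina): course_id=NULL, no match -> kept with NULL
  - enrollment 2 (Zoe): course_id=4 -> matches Algorithms
  - enrollment 3 (Rosa): course_id=3 -> matches History
  - enrollment 4 (Iris): course_id=4 -> matches Algorithms
All 4 rows appear; 1 has NULL course.

SQL:
SELECT a.student, b.title AS course
FROM enrollments a
LEFT JOIN courses b ON a.course_id = b.id

Result:
student | course    
--------+-----------
Tina    | NULL      
Zoe     | Algorithms
Rosa    | History   
Iris    | Algorithms


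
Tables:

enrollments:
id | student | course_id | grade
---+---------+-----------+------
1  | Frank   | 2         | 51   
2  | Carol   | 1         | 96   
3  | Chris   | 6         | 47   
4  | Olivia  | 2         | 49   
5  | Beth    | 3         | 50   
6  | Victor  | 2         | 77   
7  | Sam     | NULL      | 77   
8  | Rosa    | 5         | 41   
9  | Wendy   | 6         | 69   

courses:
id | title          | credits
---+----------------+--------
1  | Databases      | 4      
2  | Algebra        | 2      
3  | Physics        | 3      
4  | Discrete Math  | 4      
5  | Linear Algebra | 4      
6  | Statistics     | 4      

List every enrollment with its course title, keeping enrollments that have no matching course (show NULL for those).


LEFT JOIN keeps every row from enrollments (the left table); where course_id has no match in courses, the course columns become NULL. Walk through each enrollment:
  - enrollment 1 (Frank): course_id=2 -> matches Algebra
  - enrollment 2 (Carol): course_id=1 -> matches Databases
  - enrollment 3 (Chris): course_id=6 -> matches Statistics
  - enrollment 4 (Olivia): course_id=2 -> matches Algebra
  - enrollment 5 (Beth): course_id=3 -> matches Physics
  - enrollment 6 (Victor): course_id=2 -> matches Algebra
  - enrollment 7 (Sam): course_id=NULL, no match -> kept with NULL
  - enrollment 8 (Rosa): course_id=5 -> matches Linear Algebra
  - enrollment 9 (Wendy): course_id=6 -> matches Statistics
All 9 rows appear; 1 has NULL course.

SQL:
SELECT a.student, b.title AS course
FROM enrollments a
LEFT JOIN courses b ON a.course_id = b.id

Result:
student | course        
--------+---------------
Frank   | Algebra       
Carol   | Databases     
Chris   | Statistics    
Olivia  | Algebra       
Beth    | Physics       
Victor  | Algebra       
Sam     | NULL          
Rosa    | Linear Algebra
Wendy   | Statistics    


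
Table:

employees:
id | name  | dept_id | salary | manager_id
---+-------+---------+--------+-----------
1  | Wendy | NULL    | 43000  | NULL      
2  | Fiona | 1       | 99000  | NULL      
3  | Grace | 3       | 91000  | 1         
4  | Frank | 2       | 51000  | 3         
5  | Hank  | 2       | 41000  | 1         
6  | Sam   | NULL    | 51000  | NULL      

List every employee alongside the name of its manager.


This is a self-join: employees is joined to a second copy of itself, matching each row's manager_id to another row's id. Use LEFT JOIN so rows with manager_id=NULL are kept.
  - employee 1 (Wendy): manager_id=NULL -> NULL
  - employee 2 (Fiona): manager_id=NULL -> NULL
  - employee 3 (Grace): manager_id=1 -> Wendy
  - employee 4 (Frank): manager_id=3 -> Grace
  - employee 5 (Hank): manager_id=1 -> Wendy
  - employee 6 (Sam): manager_id=NULL -> NULL

SQL:
SELECT a.name AS item, b.name AS manager
FROM employees a
LEFT JOIN employees b ON a.manager_id = b.id

Result:
item  | manager
------+--------
Wendy | NULL   
Fiona | NULL   
Grace | Wendy  
Frank | Grace  
Hank  | Wendy  
Sam   | NULL   


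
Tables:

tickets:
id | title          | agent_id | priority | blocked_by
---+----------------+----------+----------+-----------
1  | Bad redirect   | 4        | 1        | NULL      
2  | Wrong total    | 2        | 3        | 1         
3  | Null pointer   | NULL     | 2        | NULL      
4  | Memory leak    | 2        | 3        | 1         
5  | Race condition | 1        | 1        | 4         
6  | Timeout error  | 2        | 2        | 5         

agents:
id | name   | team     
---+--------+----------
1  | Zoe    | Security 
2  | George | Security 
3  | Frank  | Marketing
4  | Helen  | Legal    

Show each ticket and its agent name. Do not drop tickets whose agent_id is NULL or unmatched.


LEFT JOIN keeps every row from tickets (the left table); where agent_id has no match in agents, the agent columns become NULL. Walk through each ticket:
  - ticket 1 (Bad redirect): agent_id=4 -> matches Helen
  - ticket 2 (Wrong total): agent_id=2 -> matches George
  - ticket 3 (Null pointer): agent_id=NULL, no match -> kept with NULL
  - ticket 4 (Memory leak): agent_id=2 -> matches George
  - ticket 5 (Race condition): agent_id=1 -> matches Zoe
  - ticket 6 (Timeout error): agent_id=2 -> matches George
All 6 rows appear; 1 has NULL agent.

SQL:
SELECT a.title, b.name AS agent
FROM tickets a
LEFT JOIN agents b ON a.agent_id = b.id

Result:
title          | agent 
---------------+-------
Bad redirect   | Helen 
Wrong total    | George
Null pointer   | NULL  
Memory leak    | George
Race condition | Zoe   
Timeout error  | George


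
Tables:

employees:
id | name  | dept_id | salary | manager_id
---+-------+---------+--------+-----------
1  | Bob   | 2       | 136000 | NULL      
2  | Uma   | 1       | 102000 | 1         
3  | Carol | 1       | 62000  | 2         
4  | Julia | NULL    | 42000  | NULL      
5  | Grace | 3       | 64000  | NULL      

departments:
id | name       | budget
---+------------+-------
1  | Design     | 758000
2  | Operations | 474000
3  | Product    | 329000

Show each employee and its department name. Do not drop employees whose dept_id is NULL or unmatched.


LEFT JOIN keeps every row from employees (the left table); where dept_id has no match in departments, the department columns become NULL. Walk through each employee:
  - employee 1 (Bob): dept_id=2 -> matches Operations
  - employee 2 (Uma): dept_id=1 -> matches Design
  - employee 3 (Carol): dept_id=1 -> matches Design
  - employee 4 (Julia): dept_id=NULL, no match -> kept with NULL
  - employee 5 (Grace): dept_id=3 -> matches Product
All 5 rows appear; 1 has NULL department.

SQL:
SELECT a.name, b.name AS department
FROM employees a
LEFT JOIN departments b ON a.dept_id = b.id

Result:
name  | department
------+-----------
Bob   | Operations
Uma   | Design    
Carol | Design    
Julia | NULL      
Grace | Product   


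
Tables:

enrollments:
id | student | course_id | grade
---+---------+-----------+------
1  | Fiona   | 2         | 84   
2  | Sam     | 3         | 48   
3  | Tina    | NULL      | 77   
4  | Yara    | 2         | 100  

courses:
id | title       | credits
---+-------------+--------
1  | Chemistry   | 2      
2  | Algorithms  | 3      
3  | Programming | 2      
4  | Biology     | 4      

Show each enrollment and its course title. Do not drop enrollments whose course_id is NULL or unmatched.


LEFT JOIN keeps every row from enrollments (the left table); where course_id has no match in courses, the course columns become NULL. Walk through each enrollment:
  - enrollment 1 (Fiona): course_id=2 -> matches Algorithms
  - enrollment 2 (Sam): course_id=3 -> matches Programming
  - enrollment 3 (Tina): course_id=NULL, no match -> kept with NULL
  - enrollment 4 (Yara): course_id=2 -> matches Algorithms
All 4 rows appear; 1 has NULL course.

SQL:
SELECT a.student, b.title AS course
FROM enrollments a
LEFT JOIN courses b ON a.course_id = b.id

Result:
student | course     
--------+------------
Fiona   | Algorithms 
Sam     | Programming
Tina    | NULL       
Yara    | Algorithms 


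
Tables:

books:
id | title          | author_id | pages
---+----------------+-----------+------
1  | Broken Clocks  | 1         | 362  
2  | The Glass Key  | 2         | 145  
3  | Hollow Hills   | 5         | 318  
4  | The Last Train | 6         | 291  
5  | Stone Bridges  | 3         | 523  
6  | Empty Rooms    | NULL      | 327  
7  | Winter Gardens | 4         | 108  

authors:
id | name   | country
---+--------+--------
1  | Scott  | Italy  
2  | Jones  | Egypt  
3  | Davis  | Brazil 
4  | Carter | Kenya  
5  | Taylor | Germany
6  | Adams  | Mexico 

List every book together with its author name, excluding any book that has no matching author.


INNER JOIN keeps only books rows whose author_id matches an id in authors. Walk through each book:
  - book 1 (Broken Clocks): author_id=1 -> matches Scott
  - book 2 (The Glass Key): author_id=2 -> matches Jones
  - book 3 (Hollow Hills): author_id=5 -> matches Taylor
  - book 4 (The Last Train): author_id=6 -> matches Adams
  - book 5 (Stone Bridges): author_id=3 -> matches Davis
  - book 6 (Empty Rooms): author_id=NULL, no match -> dropped
  - book 7 (Winter Gardens): author_id=4 -> matches Carter
So 1 of 7 rows is dropped.

SQL:
SELECT a.title, b.name AS author
FROM books a
INNER JOIN authors b ON a.author_id = b.id

Result:
title          | author
---------------+-------
Broken Clocks  | Scott 
The Glass Key  | Jones 
Hollow Hills   | Taylor
The Last Train | Adams 
Stone Bridges  | Davis 
Winter Gardens | Carter


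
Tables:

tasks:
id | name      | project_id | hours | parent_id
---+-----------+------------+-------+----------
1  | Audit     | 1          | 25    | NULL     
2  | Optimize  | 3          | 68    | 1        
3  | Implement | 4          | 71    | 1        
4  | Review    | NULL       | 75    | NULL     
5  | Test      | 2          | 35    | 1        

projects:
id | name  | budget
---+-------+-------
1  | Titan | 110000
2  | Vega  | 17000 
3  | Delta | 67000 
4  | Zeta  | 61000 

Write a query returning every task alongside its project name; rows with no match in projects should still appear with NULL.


LEFT JOIN keeps every row from tasks (the left table); where project_id has no match in projects, the project columns become NULL. Walk through each task:
  - task 1 (Audit): project_id=1 -> matches Titan
  - task 2 (Optimize): project_id=3 -> matches Delta
  - task 3 (Implement): project_id=4 -> matches Zeta
  - task 4 (Review): project_id=NULL, no match -> kept with NULL
  - task 5 (Test): project_id=2 -> matches Vega
All 5 rows appear; 1 has NULL project.

SQL:
SELECT a.name, b.name AS project
FROM tasks a
LEFT JOIN projects b ON a.project_id = b.id

Result:
name      | project
----------+--------
Audit     | Titan  
Optimize  | Delta  
Implement | Zeta   
Review    | NULL   
Test      | Vega   


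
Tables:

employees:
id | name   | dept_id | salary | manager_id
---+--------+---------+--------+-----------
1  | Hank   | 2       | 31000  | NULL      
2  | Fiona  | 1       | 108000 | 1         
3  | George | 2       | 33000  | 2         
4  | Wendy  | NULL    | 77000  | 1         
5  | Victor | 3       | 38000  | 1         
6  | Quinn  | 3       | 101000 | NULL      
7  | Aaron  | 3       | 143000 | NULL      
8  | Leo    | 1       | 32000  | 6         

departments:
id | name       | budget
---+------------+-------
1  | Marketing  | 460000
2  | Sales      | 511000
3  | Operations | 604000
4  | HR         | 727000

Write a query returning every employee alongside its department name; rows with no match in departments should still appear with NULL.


LEFT JOIN keeps every row from employees (the left table); where dept_id has no match in departments, the department columns become NULL. Walk through each employee:
  - employee 1 (Hank): dept_id=2 -> matches Sales
  - employee 2 (Fiona): dept_id=1 -> matches Marketing
  - employee 3 (George): dept_id=2 -> matches Sales
  - employee 4 (Wendy): dept_id=NULL, no match -> kept with NULL
  - employee 5 (Victor): dept_id=3 -> matches Operations
  - employee 6 (Quinn): dept_id=3 -> matches Operations
  - employee 7 (Aaron): dept_id=3 -> matches Operations
  - employee 8 (Leo): dept_id=1 -> matches Marketing
All 8 rows appear; 1 has NULL department.

SQL:
SELECT a.name, b.name AS department
FROM employees a
LEFT JOIN departments b ON a.dept_id = b.id

Result:
name   | department
-------+-----------
Hank   | Sales     
Fiona  | Marketing 
George | Sales     
Wendy  | NULL      
Victor | Operations
Quinn  | Operations
Aaron  | Operations
Leo    | Marketing 


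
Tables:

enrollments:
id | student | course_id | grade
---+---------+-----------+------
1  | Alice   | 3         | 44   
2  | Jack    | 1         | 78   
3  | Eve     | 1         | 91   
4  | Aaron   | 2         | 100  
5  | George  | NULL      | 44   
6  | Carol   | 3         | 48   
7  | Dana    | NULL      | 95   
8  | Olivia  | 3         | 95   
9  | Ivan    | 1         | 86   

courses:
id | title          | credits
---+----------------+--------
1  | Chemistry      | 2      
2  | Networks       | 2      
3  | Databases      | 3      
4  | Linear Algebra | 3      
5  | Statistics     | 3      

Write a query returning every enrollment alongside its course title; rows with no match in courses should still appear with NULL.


LEFT JOIN keeps every row from enrollments (the left table); where course_id has no match in courses, the course columns become NULL. Walk through each enrollment:
  - enrollment 1 (Alice): course_id=3 -> matches Databases
  - enrollment 2 (Jack): course_id=1 -> matches Chemistry
  - enrollment 3 (Eve): course_id=1 -> matches Chemistry
  - enrollment 4 (Aaron): course_id=2 -> matches Networks
  - enrollment 5 (George): course_id=NULL, no match -> kept with NULL
  - enrollment 6 (Carol): course_id=3 -> matches Databases
  - enrollment 7 (Dana): course_id=NULL, no match -> kept with NULL
  - enrollment 8 (Olivia): course_id=3 -> matches Databases
  - enrollment 9 (Ivan): course_id=1 -> matches Chemistry
All 9 rows appear; 2 have NULL course.

SQL:
SELECT a.student, b.title AS course
FROM enrollments a
LEFT JOIN courses b ON a.course_id = b.id

Result:
student | course   
--------+----------
Alice   | Databases
Jack    | Chemistry
Eve     | Chemistry
Aaron   | Networks 
George  | NULL     
Carol   | Databases
Dana    | NULL     
Olivia  | Databases
Ivan    | Chemistry


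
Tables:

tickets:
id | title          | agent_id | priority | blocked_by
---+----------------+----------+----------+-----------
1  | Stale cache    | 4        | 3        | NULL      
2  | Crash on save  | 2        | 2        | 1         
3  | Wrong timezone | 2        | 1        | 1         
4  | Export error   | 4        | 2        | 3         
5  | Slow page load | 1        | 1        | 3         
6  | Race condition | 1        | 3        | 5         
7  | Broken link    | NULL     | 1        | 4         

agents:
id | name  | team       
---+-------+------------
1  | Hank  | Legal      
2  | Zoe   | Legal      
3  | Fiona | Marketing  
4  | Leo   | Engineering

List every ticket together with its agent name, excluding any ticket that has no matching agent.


INNER JOIN keeps only tickets rows whose agent_id matches an id in agents. Walk through each ticket:
  - ticket 1 (Stale cache): agent_id=4 -> matches Leo
  - ticket 2 (Crash on save): agent_id=2 -> matches Zoe
  - ticket 3 (Wrong timezone): agent_id=2 -> matches Zoe
  - ticket 4 (Export error): agent_id=4 -> matches Leo
  - ticket 5 (Slow page load): agent_id=1 -> matches Hank
  - ticket 6 (Race condition): agent_id=1 -> matches Hank
  - ticket 7 (Broken link): agent_id=NULL, no match -> dropped
So 1 of 7 rows is dropped.

SQL:
SELECT a.title, b.name AS agent
FROM tickets a
INNER JOIN agents b ON a.agent_id = b.id

Result:
title          | agent
---------------+------
Stale cache    | Leo  
Crash on save  | Zoe  
Wrong timezone | Zoe  
Export error   | Leo  
Slow page load | Hank 
Race condition | Hank 


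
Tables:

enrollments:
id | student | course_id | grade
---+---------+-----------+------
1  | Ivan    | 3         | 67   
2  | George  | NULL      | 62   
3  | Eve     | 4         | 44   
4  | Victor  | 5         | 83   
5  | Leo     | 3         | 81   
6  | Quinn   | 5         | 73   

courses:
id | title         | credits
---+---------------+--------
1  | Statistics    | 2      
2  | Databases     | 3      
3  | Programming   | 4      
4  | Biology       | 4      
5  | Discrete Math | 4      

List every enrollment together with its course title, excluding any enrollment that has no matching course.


INNER JOIN keeps only enrollments rows whose course_id matches an id in courses. Walk through each enrollment:
  - enrollment 1 (Ivan): course_id=3 -> matches Programming
  - enrollment 2 (George): course_id=NULL, no match -> dropped
  - enrollment 3 (Eve): course_id=4 -> matches Biology
  - enrollment 4 (Victor): course_id=5 -> matches Discrete Math
  - enrollment 5 (Leo): course_id=3 -> matches Programming
  - enrollment 6 (Quinn): course_id=5 -> matches Discrete Math
So 1 of 6 rows is dropped.

SQL:
SELECT a.student, b.title AS course
FROM enrollments a
INNER JOIN courses b ON a.course_id = b.id

Result:
student | course       
--------+--------------
Ivan    | Programming  
Eve     | Biology      
Victor  | Discrete Math
Leo     | Programming  
Quinn   | Discrete Math


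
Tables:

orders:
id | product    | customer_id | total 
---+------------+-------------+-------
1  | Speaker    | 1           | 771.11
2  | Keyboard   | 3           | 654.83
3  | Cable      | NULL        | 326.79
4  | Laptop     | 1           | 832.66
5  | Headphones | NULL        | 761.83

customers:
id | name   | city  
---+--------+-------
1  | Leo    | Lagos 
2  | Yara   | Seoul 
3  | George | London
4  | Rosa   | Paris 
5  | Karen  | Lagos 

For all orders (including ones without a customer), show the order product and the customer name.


LEFT JOIN keeps every row from orders (the left table); where customer_id has no match in customers, the customer columns become NULL. Walk through each order:
  - order 1 (Speaker): customer_id=1 -> matches Leo
  - order 2 (Keyboard): customer_id=3 -> matches George
  - order 3 (Cable): customer_id=NULL, no match -> kept with NULL
  - order 4 (Laptop): customer_id=1 -> matches Leo
  - order 5 (Headphones): customer_id=NULL, no match -> kept with NULL
All 5 rows appear; 2 have NULL customer.

SQL:
SELECT a.product, b.name AS customer
FROM orders a
LEFT JOIN customers b ON a.customer_id = b.id

Result:
product    | customer
-----------+---------
Speaker    | Leo     
Keyboard   | George  
Cable      | NULL    
Laptop     | Leo     
Headphones | NULL    


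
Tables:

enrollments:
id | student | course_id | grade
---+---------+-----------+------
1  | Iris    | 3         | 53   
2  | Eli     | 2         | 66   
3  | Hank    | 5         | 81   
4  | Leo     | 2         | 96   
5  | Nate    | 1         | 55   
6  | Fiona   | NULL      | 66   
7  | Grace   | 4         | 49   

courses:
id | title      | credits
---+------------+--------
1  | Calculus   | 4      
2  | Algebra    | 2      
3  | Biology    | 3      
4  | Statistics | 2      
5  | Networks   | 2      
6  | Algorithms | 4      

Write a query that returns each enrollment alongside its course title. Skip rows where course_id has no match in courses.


INNER JOIN keeps only enrollments rows whose course_id matches an id in courses. Walk through each enrollment:
  - enrollment 1 (Iris): course_id=3 -> matches Biology
  - enrollment 2 (Eli): course_id=2 -> matches Algebra
  - enrollment 3 (Hank): course_id=5 -> matches Networks
  - enrollment 4 (Leo): course_id=2 -> matches Algebra
  - enrollment 5 (Nate): course_id=1 -> matches Calculus
  - enrollment 6 (Fiona): course_id=NULL, no match -> dropped
  - enrollment 7 (Grace): course_id=4 -> matches Statistics
So 1 of 7 rows is dropped.

SQL:
SELECT a.student, b.title AS course
FROM enrollments a
INNER JOIN courses b ON a.course_id = b.id

Result:
student | course    
--------+-----------
Iris    | Biology   
Eli     | Algebra   
Hank    | Networks  
Leo     | Algebra   
Nate    | Calculus  
Grace   | Statistics


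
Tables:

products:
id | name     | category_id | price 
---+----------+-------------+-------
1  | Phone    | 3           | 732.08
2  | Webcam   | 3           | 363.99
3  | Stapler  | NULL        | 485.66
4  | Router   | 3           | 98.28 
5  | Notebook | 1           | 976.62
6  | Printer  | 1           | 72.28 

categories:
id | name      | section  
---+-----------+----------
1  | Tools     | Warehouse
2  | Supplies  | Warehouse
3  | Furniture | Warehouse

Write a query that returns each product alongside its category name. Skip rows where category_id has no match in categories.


INNER JOIN keeps only products rows whose category_id matches an id in categories. Walk through each product:
  - product 1 (Phone): category_id=3 -> matches Furniture
  - product 2 (Webcam): category_id=3 -> matches Furniture
  - product 3 (Stapler): category_id=NULL, no match -> dropped
  - product 4 (Router): category_id=3 -> matches Furniture
  - product 5 (Notebook): category_id=1 -> matches Tools
  - product 6 (Printer): category_id=1 -> matches Tools
So 1 of 6 rows is dropped.

SQL:
SELECT a.name, b.name AS category
FROM products a
INNER JOIN categories b ON a.category_id = b.id

Result:
name     | category 
---------+----------
Phone    | Furniture
Webcam   | Furniture
Router   | Furniture
Notebook | Tools    
Printer  | Tools    


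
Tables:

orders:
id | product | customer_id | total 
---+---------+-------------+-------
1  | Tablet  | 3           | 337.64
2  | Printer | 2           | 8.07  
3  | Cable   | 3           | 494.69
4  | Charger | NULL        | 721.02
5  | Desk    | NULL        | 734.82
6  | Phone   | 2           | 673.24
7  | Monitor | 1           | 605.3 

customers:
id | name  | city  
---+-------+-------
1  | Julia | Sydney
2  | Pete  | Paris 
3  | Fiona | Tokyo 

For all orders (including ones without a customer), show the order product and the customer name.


LEFT JOIN keeps every row from orders (the left table); where customer_id has no match in customers, the customer columns become NULL. Walk through each order:
  - order 1 (Tablet): customer_id=3 -> matches Fiona
  - order 2 (Printer): customer_id=2 -> matches Pete
  - order 3 (Cable): customer_id=3 -> matches Fiona
  - order 4 (Charger): customer_id=NULL, no match -> kept with NULL
  - order 5 (Desk): customer_id=NULL, no match -> kept with NULL
  - order 6 (Phone): customer_id=2 -> matches Pete
  - order 7 (Monitor): customer_id=1 -> matches Julia
All 7 rows appear; 2 have NULL customer.

SQL:
SELECT a.product, b.name AS customer
FROM orders a
LEFT JOIN customers b ON a.customer_id = b.id

Result:
product | customer
--------+---------
Tablet  | Fiona   
Printer | Pete    
Cable   | Fiona   
Charger | NULL    
Desk    | NULL    
Phone   | Pete    
Monitor | Julia   


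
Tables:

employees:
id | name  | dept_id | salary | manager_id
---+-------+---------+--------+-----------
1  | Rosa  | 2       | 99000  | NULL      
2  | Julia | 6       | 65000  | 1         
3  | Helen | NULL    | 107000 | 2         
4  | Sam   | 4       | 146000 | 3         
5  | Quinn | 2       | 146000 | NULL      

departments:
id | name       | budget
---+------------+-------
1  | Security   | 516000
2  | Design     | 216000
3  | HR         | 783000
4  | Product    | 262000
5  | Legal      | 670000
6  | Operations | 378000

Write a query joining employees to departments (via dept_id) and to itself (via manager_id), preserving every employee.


Two LEFT JOINs from the same base table employees: one to departments via dept_id, one to employees itself via manager_id. Both are LEFT so every employee is preserved.
Match against departments:
  - employee 1 (Rosa): dept_id=2 -> matches Design
  - employee 2 (Julia): dept_id=6 -> matches Operations
  - employee 3 (Helen): dept_id=NULL, no match -> kept with NULL
  - employee 4 (Sam): dept_id=4 -> matches Product
  - employee 5 (Quinn): dept_id=2 -> matches Design
Match against employees (self):
  - employee 1 (Rosa): manager_id=NULL -> NULL
  - employee 2 (Julia): manager_id=1 -> Rosa
  - employee 3 (Helen): manager_id=2 -> Julia
  - employee 4 (Sam): manager_id=3 -> Helen
  - employee 5 (Quinn): manager_id=NULL -> NULL

SQL:
SELECT a.name, b.name AS department, c.name AS manager
FROM employees a
LEFT JOIN departments b ON a.dept_id = b.id
LEFT JOIN employees c ON a.manager_id = c.id

Result:
name  | department | manager
------+------------+--------
Rosa  | Design     | NULL   
Julia | Operations | Rosa   
Helen | NULL       | Julia  
Sam   | Product    | Helen  
Quinn | Design     | NULL   


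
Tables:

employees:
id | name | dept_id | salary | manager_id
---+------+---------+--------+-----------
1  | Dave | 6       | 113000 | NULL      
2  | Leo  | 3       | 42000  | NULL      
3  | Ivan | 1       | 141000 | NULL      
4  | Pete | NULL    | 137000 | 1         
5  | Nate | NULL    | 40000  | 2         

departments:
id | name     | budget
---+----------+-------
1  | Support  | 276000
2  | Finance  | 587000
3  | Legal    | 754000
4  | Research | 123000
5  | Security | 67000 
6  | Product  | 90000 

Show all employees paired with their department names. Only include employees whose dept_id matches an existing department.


INNER JOIN keeps only employees rows whose dept_id matches an id in departments. Walk through each employee:
  - employee 1 (Dave): dept_id=6 -> matches Product
  - employee 2 (Leo): dept_id=3 -> matches Legal
  - employee 3 (Ivan): dept_id=1 -> matches Support
  - employee 4 (Pete): dept_id=NULL, no match -> dropped
  - employee 5 (Nate): dept_id=NULL, no match -> dropped
So 2 of 5 rows are dropped.

SQL:
SELECT a.name, b.name AS department
FROM employees a
INNER JOIN departments b ON a.dept_id = b.id

Result:
name | department
-----+-----------
Dave | Product   
Leo  | Legal     
Ivan | Support   


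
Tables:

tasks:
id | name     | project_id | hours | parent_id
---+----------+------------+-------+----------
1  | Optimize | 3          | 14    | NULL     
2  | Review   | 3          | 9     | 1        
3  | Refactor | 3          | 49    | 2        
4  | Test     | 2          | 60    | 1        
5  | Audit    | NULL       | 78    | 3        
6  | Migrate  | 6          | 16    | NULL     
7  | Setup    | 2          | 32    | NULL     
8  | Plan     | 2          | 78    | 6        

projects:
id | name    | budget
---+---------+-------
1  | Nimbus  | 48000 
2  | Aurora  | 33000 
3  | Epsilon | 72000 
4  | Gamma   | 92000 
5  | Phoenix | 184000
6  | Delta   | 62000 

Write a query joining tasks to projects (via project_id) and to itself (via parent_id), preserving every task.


Two LEFT JOINs from the same base table tasks: one to projects via project_id, one to tasks itself via parent_id. Both are LEFT so every task is preserved.
Match against projects:
  - task 1 (Optimize): project_id=3 -> matches Epsilon
  - task 2 (Review): project_id=3 -> matches Epsilon
  - task 3 (Refactor): project_id=3 -> matches Epsilon
  - task 4 (Test): project_id=2 -> matches Aurora
  - task 5 (Audit): project_id=NULL, no match -> kept with NULL
  - task 6 (Migrate): project_id=6 -> matches Delta
  - task 7 (Setup): project_id=2 -> matches Aurora
  - task 8 (Plan): project_id=2 -> matches Aurora
Match against tasks (self):
  - task 1 (Optimize): parent_id=NULL -> NULL
  - task 2 (Review): parent_id=1 -> Optimize
  - task 3 (Refactor): parent_id=2 -> Review
  - task 4 (Test): parent_id=1 -> Optimize
  - task 5 (Audit): parent_id=3 -> Refactor
  - task 6 (Migrate): parent_id=NULL -> NULL
  - task 7 (Setup): parent_id=NULL -> NULL
  - task 8 (Plan): parent_id=6 -> Migrate

SQL:
SELECT a.name, b.name AS project, c.name AS parent
FROM tasks a
LEFT JOIN projects b ON a.project_id = b.id
LEFT JOIN tasks c ON a.parent_id = c.id

Result:
name     | project | parent  
---------+---------+---------
Optimize | Epsilon | NULL    
Review   | Epsilon | Optimize
Refactor | Epsilon | Review  
Test     | Aurora  | Optimize
Audit    | NULL    | Refactor
Migrate  | Delta   | NULL    
Setup    | Aurora  | NULL    
Plan     | Aurora  | Migrate 


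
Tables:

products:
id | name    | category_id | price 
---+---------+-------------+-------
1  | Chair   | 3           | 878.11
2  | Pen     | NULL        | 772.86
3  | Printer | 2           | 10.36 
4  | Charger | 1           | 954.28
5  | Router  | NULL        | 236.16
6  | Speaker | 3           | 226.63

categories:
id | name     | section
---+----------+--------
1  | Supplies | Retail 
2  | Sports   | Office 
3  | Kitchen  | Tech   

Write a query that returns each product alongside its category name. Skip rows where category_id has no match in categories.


INNER JOIN keeps only products rows whose category_id matches an id in categories. Walk through each product:
  - product 1 (Chair): category_id=3 -> matches Kitchen
  - product 2 (Pen): category_id=NULL, no match -> dropped
  - product 3 (Printer): category_id=2 -> matches Sports
  - product 4 (Charger): category_id=1 -> matches Supplies
  - product 5 (Router): category_id=NULL, no match -> dropped
  - product 6 (Speaker): category_id=3 -> matches Kitchen
So 2 of 6 rows are dropped.

SQL:
SELECT a.name, b.name AS category
FROM products a
INNER JOIN categories b ON a.category_id = b.id

Result:
name    | category
--------+---------
Chair   | Kitchen 
Printer | Sports  
Charger | Supplies
Speaker | Kitchen 


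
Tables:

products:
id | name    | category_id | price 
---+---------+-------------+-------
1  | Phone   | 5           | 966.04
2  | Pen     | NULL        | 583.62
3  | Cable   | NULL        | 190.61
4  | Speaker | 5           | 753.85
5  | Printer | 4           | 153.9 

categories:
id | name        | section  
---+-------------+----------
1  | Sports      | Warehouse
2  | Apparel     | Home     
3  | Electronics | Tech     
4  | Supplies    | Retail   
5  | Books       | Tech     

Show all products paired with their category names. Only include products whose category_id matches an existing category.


INNER JOIN keeps only products rows whose category_id matches an id in categories. Walk through each product:
  - product 1 (Phone): category_id=5 -> matches Books
  - product 2 (Pen): category_id=NULL, no match -> dropped
  - product 3 (Cable): category_id=NULL, no match -> dropped
  - product 4 (Speaker): category_id=5 -> matches Books
  - product 5 (Printer): category_id=4 -> matches Supplies
So 2 of 5 rows are dropped.

SQL:
SELECT a.name, b.name AS category
FROM products a
INNER JOIN categories b ON a.category_id = b.id

Result:
name    | category
--------+---------
Phone   | Books   
Speaker | Books   
Printer | Supplies


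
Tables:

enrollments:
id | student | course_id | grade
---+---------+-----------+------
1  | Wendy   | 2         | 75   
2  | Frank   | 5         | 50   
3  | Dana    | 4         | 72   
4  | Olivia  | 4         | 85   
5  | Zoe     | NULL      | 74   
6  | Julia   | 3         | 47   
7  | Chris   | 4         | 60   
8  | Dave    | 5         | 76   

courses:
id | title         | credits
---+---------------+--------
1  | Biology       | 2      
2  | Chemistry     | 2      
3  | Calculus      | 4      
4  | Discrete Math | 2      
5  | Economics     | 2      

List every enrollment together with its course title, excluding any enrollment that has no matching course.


INNER JOIN keeps only enrollments rows whose course_id matches an id in courses. Walk through each enrollment:
  - enrollment 1 (Wendy): course_id=2 -> matches Chemistry
  - enrollment 2 (Frank): course_id=5 -> matches Economics
  - enrollment 3 (Dana): course_id=4 -> matches Discrete Math
  - enrollment 4 (Olivia): course_id=4 -> matches Discrete Math
  - enrollment 5 (Zoe): course_id=NULL, no match -> dropped
  - enrollment 6 (Julia): course_id=3 -> matches Calculus
  - enrollment 7 (Chris): course_id=4 -> matches Discrete Math
  - enrollment 8 (Dave): course_id=5 -> matches Economics
So 1 of 8 rows is dropped.

SQL:
SELECT a.student, b.title AS course
FROM enrollments a
INNER JOIN courses b ON a.course_id = b.id

Result:
student | course       
--------+--------------
Wendy   | Chemistry    
Frank   | Economics    
Dana    | Discrete Math
Olivia  | Discrete Math
Julia   | Calculus     
Chris   | Discrete Math
Dave    | Economics    


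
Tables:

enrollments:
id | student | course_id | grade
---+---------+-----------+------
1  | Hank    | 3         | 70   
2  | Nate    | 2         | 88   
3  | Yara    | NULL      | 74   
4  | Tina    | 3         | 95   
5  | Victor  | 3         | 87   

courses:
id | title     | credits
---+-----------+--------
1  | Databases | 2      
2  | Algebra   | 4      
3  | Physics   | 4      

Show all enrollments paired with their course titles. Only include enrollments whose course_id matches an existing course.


INNER JOIN keeps only enrollments rows whose course_id matches an id in courses. Walk through each enrollment:
  - enrollment 1 (Hank): course_id=3 -> matches Physics
  - enrollment 2 (Nate): course_id=2 -> matches Algebra
  - enrollment 3 (Yara): course_id=NULL, no match -> dropped
  - enrollment 4 (Tina): course_id=3 -> matches Physics
  - enrollment 5 (Victor): course_id=3 -> matches Physics
So 1 of 5 rows is dropped.

SQL:
SELECT a.student, b.title AS course
FROM enrollments a
INNER JOIN courses b ON a.course_id = b.id

Result:
student | course 
--------+--------
Hank    | Physics
Nate    | Algebra
Tina    | Physics
Victor  | Physics


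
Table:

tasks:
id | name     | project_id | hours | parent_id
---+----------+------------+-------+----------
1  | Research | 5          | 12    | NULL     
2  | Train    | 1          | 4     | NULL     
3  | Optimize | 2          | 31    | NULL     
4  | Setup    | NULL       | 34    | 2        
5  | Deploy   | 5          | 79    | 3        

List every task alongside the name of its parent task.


This is a self-join: tasks is joined to a second copy of itself, matching each row's parent_id to another row's id. Use LEFT JOIN so rows with parent_id=NULL are kept.
  - task 1 (Research): parent_id=NULL -> NULL
  - task 2 (Train): parent_id=NULL -> NULL
  - task 3 (Optimize): parent_id=NULL -> NULL
  - task 4 (Setup): parent_id=2 -> Train
  - task 5 (Deploy): parent_id=3 -> Optimize

SQL:
SELECT a.name AS item, b.name AS parent
FROM tasks a
LEFT JOIN tasks b ON a.parent_id = b.id

Result:
item     | parent  
---------+---------
Research | NULL    
Train    | NULL    
Optimize | NULL    
Setup    | Train   
Deploy   | Optimize


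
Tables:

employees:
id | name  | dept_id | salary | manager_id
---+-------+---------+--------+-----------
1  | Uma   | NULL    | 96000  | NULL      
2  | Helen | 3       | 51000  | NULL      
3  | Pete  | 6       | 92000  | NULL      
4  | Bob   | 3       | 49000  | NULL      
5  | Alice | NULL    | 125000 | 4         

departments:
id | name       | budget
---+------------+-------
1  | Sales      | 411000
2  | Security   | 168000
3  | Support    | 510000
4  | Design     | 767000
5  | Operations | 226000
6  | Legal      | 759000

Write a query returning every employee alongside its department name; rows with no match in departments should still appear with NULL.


LEFT JOIN keeps every row from employees (the left table); where dept_id has no match in departments, the department columns become NULL. Walk through each employee:
  - employee 1 (Uma): dept_id=NULL, no match -> kept with NULL
  - employee 2 (Helen): dept_id=3 -> matches Support
  - employee 3 (Pete): dept_id=6 -> matches Legal
  - employee 4 (Bob): dept_id=3 -> matches Support
  - employee 5 (Alice): dept_id=NULL, no match -> kept with NULL
All 5 rows appear; 2 have NULL department.

SQL:
SELECT a.name, b.name AS department
FROM employees a
LEFT JOIN departments b ON a.dept_id = b.id

Result:
name  | department
------+-----------
Uma   | NULL      
Helen | Support   
Pete  | Legal     
Bob   | Support   
Alice | NULL      
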